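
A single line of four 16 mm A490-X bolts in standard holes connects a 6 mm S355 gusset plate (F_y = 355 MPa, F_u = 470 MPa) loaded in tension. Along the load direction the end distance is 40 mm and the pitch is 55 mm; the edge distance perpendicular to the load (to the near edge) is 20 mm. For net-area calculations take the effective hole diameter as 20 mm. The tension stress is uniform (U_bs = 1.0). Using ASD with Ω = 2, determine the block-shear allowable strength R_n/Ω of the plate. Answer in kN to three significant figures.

Shear plane L_v = 40 + 3·55 = 205 mm; A_gv = 205 × 6 = 1230 mm².
A_nv = (205 − 3.5·20) × 6 = 810 mm².
A_nt = (20 − 0.5·20) × 6 = 60 mm².
0.6 F_u A_nv = 228.4 kN; 0.6 F_y A_gv = 262 kN → shear rupture governs the shear term.
R_n = 228.4 + 1.0 × 470 × 60 / 1000 = 256.6 kN.
Allowable strength R_n/Ω = 256.6 / 2 = 128 kN.

128 kN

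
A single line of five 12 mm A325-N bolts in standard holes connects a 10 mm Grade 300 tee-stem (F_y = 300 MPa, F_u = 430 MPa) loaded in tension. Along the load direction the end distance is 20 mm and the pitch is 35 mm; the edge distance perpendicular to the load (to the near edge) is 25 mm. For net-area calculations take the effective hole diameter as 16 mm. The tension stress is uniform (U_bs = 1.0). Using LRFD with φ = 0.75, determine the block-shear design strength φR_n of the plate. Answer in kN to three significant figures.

225 kN

Shear plane L_v = 20 + 4·35 = 160 mm; A_gv = 160 × 10 = 1600 mm².
A_nv = (160 − 4.5·16) × 10 = 880 mm².
A_nt = (25 − 0.5·16) × 10 = 170 mm².
0.6 F_u A_nv = 227 kN; 0.6 F_y A_gv = 288 kN → shear rupture governs the shear term.
R_n = 227 + 1.0 × 430 × 170 / 1000 = 300.1 kN.
Design strength φR_n = 0.75 × 300.1 = 225 kN.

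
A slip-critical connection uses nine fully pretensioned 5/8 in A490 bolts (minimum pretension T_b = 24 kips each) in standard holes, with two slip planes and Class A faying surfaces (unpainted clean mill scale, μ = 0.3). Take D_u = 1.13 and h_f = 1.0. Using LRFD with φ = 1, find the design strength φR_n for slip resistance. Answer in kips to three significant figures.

R_n = μ · D_u · h_f · T_b · n_s · n_b = 0.3 × 1.13 × 1.0 × 24 × 2 × 9 = 146.4 kips.
Design strength φR_n = 1 × 146.4 = 146 kips.

146 kips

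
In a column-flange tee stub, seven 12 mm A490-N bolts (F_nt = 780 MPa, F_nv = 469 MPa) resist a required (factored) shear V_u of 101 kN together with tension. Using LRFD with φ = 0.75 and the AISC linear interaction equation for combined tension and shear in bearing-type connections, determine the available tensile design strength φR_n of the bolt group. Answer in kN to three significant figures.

434 kN

A_b = π·12²/4 = 113.1 mm²; f_rv = 101 × 1000 / (7 × 113.1) = 127.6 MPa.
F'_nt = 1.3 F_nt − (F_nt / φF_nv) f_rv = 1.3·780 − (780/(0.75·469))·127.6 = 731.1 MPa, capped at F_nt → F'_nt = 731.1 MPa.
R_n = F'_nt · A_b · n = 731.1 × 113.1 × 7 / 1000 = 578.8 kN.
Design strength φR_n = 0.75 × 578.8 = 434 kN.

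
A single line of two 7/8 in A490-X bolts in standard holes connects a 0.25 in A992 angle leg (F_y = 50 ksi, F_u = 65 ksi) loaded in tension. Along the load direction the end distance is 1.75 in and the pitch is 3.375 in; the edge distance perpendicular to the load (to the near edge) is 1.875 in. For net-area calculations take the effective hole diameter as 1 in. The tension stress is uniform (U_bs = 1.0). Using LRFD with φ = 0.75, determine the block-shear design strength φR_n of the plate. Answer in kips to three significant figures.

43.3 kips

Shear plane L_v = 1.75 + 1·3.375 = 5.125 in; A_gv = 5.125 × 0.25 = 1.281 in².
A_nv = (5.125 − 1.5·1) × 0.25 = 0.9062 in².
A_nt = (1.875 − 0.5·1) × 0.25 = 0.3438 in².
0.6 F_u A_nv = 35.34 kips; 0.6 F_y A_gv = 38.44 kips → shear rupture governs the shear term.
R_n = 35.34 + 1.0 × 65 × 0.3438 = 57.69 kips.
Design strength φR_n = 0.75 × 57.69 = 43.3 kips.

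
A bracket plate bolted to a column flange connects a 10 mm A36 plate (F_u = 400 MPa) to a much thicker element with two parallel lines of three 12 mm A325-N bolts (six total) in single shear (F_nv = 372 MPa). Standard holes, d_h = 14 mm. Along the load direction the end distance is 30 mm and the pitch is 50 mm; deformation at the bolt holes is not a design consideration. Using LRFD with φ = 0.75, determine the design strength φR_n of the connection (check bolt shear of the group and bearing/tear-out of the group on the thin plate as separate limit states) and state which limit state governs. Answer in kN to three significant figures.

Bolt shear: A_b = π·12²/4 = 113.1 mm²; R_n = 372 × 113.1 × 6 × 1 / 1000 = 252.4 kN → 0.75 × 252.4 = 189 kN.
Bearing (1.5 l_c t F_u ≤ 3.0 d t F_u): upper limit = 3.0·12·10·400 / 1000 = 144 kN.
  Edge l_c = 30 − 14/2 = 23 → r_n = 138 kN; interior l_c = 50 − 14 = 36 → r_n = 144 kN.
  R_n,bearing = 2·138 + 4·144 = 852 kN → 0.75 × 852 = 639 kN.
Bolt shear governs: 189 kN.

189 kN (bolt shear governs)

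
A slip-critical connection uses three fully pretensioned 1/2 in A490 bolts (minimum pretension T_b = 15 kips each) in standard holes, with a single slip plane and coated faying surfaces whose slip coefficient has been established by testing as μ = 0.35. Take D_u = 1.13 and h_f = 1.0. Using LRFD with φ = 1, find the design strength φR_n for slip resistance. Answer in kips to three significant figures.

R_n = μ · D_u · h_f · T_b · n_s · n_b = 0.35 × 1.13 × 1.0 × 15 × 1 × 3 = 17.8 kips.
Design strength φR_n = 1 × 17.8 = 17.8 kips.

17.8 kips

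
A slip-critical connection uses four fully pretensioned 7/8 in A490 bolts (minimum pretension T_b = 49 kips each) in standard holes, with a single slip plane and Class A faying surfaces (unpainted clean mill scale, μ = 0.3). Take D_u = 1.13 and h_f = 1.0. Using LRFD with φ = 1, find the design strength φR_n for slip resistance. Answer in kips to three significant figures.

66.4 kips

R_n = μ · D_u · h_f · T_b · n_s · n_b = 0.3 × 1.13 × 1.0 × 49 × 1 × 4 = 66.44 kips.
Design strength φR_n = 1 × 66.44 = 66.4 kips.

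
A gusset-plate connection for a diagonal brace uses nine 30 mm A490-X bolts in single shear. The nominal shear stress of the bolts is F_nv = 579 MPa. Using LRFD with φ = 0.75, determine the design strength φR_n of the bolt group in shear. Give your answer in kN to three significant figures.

2760 kN

A_b = π × 30² / 4 = 706.9 mm².
R_n = F_nv · A_b · n · n_s = 579 × 706.9 × 9 × 1 / 1000 = 3683 kN.
Design strength φR_n = 0.75 × 3683 = 2760 kN.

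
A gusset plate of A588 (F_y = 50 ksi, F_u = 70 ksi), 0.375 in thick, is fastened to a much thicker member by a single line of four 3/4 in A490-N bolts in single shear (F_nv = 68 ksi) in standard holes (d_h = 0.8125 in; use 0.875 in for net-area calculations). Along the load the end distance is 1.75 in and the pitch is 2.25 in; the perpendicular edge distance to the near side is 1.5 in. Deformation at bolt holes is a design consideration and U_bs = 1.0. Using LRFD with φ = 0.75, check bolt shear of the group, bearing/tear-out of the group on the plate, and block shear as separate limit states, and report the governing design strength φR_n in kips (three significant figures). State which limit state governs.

85.1 kips (block shear governs)

Bolt shear: A_b = π·0.75²/4 = 0.4418 in²; R_n = 68 × 0.4418 × 4 × 1 = 120.2 kips → 0.75 × 120.2 = 90.1 kips.
Bearing: edge l_c = 1.344, r_n = 42.33 kips; interior l_c = 1.438, r_n = 45.28 kips; R_n = 42.33 + 3·45.28 = 178.2 kips → 134 kips.
Block shear: A_gv = 3.188, A_nv = 2.039, A_nt = 0.3984 in²; R_n = min(0.6F_uA_nv, 0.6F_yA_gv) + U_bs·F_u·A_nt = 113.5 kips → 85.1 kips.
Block shear governs: 85.1 kips.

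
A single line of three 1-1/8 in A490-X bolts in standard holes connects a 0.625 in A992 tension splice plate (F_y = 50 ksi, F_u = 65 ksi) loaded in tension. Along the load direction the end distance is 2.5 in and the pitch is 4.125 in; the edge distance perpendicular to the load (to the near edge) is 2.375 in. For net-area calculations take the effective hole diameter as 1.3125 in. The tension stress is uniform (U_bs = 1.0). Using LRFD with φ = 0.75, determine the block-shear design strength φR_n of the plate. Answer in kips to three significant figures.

189 kips

Shear plane L_v = 2.5 + 2·4.125 = 10.75 in; A_gv = 10.75 × 0.625 = 6.719 in².
A_nv = (10.75 − 2.5·1.3125) × 0.625 = 4.668 in².
A_nt = (2.375 − 0.5·1.3125) × 0.625 = 1.074 in².
0.6 F_u A_nv = 182.1 kips; 0.6 F_y A_gv = 201.6 kips → shear rupture governs the shear term.
R_n = 182.1 + 1.0 × 65 × 1.074 = 251.9 kips.
Design strength φR_n = 0.75 × 251.9 = 189 kips.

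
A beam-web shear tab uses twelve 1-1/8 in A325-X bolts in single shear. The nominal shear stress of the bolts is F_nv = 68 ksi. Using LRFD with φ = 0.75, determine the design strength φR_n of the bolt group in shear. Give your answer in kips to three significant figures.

608 kips

A_b = π × 1.125² / 4 = 0.994 in².
R_n = F_nv · A_b · n · n_s = 68 × 0.994 × 12 × 1 = 811.1 kips.
Design strength φR_n = 0.75 × 811.1 = 608 kips.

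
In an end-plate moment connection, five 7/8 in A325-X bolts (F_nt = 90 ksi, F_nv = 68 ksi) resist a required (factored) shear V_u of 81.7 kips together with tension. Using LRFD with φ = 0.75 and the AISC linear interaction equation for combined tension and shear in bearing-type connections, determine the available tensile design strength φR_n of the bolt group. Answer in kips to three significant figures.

A_b = π·0.875²/4 = 0.6013 in²; f_rv = 81.7 / (5 × 0.6013) = 27.17 ksi.
F'_nt = 1.3 F_nt − (F_nt / φF_nv) f_rv = 1.3·90 − (90/(0.75·68))·27.17 = 69.05 ksi, capped at F_nt → F'_nt = 69.05 ksi.
R_n = F'_nt · A_b · n = 69.05 × 0.6013 × 5 = 207.6 kips.
Design strength φR_n = 0.75 × 207.6 = 156 kips.

156 kips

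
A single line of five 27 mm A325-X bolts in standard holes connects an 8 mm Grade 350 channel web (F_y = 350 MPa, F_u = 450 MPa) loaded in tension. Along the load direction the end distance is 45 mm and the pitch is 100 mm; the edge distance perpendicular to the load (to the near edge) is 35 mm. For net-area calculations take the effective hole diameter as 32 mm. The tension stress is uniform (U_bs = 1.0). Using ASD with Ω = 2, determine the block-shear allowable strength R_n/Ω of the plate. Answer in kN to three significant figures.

359 kN

Shear plane L_v = 45 + 4·100 = 445 mm; A_gv = 445 × 8 = 3560 mm².
A_nv = (445 − 4.5·32) × 8 = 2408 mm².
A_nt = (35 − 0.5·32) × 8 = 152 mm².
0.6 F_u A_nv = 650.2 kN; 0.6 F_y A_gv = 747.6 kN → shear rupture governs the shear term.
R_n = 650.2 + 1.0 × 450 × 152 / 1000 = 718.6 kN.
Allowable strength R_n/Ω = 718.6 / 2 = 359 kN.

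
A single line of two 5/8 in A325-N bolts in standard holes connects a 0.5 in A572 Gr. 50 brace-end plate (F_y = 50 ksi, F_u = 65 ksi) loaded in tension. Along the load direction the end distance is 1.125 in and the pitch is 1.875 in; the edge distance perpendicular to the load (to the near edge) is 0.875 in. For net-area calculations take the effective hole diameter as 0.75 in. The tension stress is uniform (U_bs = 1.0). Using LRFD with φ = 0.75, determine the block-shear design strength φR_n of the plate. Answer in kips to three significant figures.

39.6 kips

Shear plane L_v = 1.125 + 1·1.875 = 3 in; A_gv = 3 × 0.5 = 1.5 in².
A_nv = (3 − 1.5·0.75) × 0.5 = 0.9375 in².
A_nt = (0.875 − 0.5·0.75) × 0.5 = 0.25 in².
0.6 F_u A_nv = 36.56 kips; 0.6 F_y A_gv = 45 kips → shear rupture governs the shear term.
R_n = 36.56 + 1.0 × 65 × 0.25 = 52.81 kips.
Design strength φR_n = 0.75 × 52.81 = 39.6 kips.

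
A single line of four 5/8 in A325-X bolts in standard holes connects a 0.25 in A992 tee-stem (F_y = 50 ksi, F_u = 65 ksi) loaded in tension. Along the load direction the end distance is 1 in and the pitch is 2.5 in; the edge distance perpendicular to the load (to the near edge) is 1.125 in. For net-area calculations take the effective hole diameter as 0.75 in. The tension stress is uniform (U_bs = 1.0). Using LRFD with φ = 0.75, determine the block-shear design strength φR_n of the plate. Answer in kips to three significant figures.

Shear plane L_v = 1 + 3·2.5 = 8.5 in; A_gv = 8.5 × 0.25 = 2.125 in².
A_nv = (8.5 − 3.5·0.75) × 0.25 = 1.469 in².
A_nt = (1.125 − 0.5·0.75) × 0.25 = 0.1875 in².
0.6 F_u A_nv = 57.28 kips; 0.6 F_y A_gv = 63.75 kips → shear rupture governs the shear term.
R_n = 57.28 + 1.0 × 65 × 0.1875 = 69.47 kips.
Design strength φR_n = 0.75 × 69.47 = 52.1 kips.

52.1 kips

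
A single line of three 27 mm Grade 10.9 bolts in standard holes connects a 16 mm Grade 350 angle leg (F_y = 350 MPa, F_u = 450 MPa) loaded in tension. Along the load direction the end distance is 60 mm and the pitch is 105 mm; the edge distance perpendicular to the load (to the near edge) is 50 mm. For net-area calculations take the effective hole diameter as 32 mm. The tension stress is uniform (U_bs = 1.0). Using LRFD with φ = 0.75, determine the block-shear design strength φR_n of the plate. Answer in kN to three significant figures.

Shear plane L_v = 60 + 2·105 = 270 mm; A_gv = 270 × 16 = 4320 mm².
A_nv = (270 − 2.5·32) × 16 = 3040 mm².
A_nt = (50 − 0.5·32) × 16 = 544 mm².
0.6 F_u A_nv = 820.8 kN; 0.6 F_y A_gv = 907.2 kN → shear rupture governs the shear term.
R_n = 820.8 + 1.0 × 450 × 544 / 1000 = 1066 kN.
Design strength φR_n = 0.75 × 1066 = 799 kN.

799 kN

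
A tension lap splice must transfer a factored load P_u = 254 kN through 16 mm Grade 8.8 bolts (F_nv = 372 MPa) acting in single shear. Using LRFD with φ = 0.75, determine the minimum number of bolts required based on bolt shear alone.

5 bolts

A_b = π·16²/4 = 201.1 mm².
Per-bolt design strength φR_n = 0.75 × 372 × 201.1 × 1 / 1000 = 56.1 kN.
n ≥ 254 / 56.1 = 4.528 → use 5 bolts.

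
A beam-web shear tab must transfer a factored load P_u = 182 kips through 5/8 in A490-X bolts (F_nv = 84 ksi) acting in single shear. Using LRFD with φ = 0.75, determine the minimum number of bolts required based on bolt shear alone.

A_b = π·0.625²/4 = 0.3068 in².
Per-bolt design strength φR_n = 0.75 × 84 × 0.3068 × 1 = 19.33 kips.
n ≥ 182 / 19.33 = 9.416 → use 10 bolts.

10 bolts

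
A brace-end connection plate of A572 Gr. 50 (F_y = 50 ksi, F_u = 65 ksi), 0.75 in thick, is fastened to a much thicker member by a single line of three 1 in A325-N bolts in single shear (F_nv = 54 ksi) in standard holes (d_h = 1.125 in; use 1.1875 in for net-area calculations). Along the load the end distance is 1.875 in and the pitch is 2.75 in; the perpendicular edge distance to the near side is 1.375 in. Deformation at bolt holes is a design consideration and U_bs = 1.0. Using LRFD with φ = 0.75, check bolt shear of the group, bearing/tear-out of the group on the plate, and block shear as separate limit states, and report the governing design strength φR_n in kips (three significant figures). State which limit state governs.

95.4 kips (bolt shear governs)

Bolt shear: A_b = π·1²/4 = 0.7854 in²; R_n = 54 × 0.7854 × 3 × 1 = 127.2 kips → 0.75 × 127.2 = 95.4 kips.
Bearing: edge l_c = 1.312, r_n = 76.78 kips; interior l_c = 1.625, r_n = 95.06 kips; R_n = 76.78 + 2·95.06 = 266.9 kips → 200 kips.
Block shear: A_gv = 5.531, A_nv = 3.305, A_nt = 0.5859 in²; R_n = min(0.6F_uA_nv, 0.6F_yA_gv) + U_bs·F_u·A_nt = 167 kips → 125 kips.
Bolt shear governs: 95.4 kips.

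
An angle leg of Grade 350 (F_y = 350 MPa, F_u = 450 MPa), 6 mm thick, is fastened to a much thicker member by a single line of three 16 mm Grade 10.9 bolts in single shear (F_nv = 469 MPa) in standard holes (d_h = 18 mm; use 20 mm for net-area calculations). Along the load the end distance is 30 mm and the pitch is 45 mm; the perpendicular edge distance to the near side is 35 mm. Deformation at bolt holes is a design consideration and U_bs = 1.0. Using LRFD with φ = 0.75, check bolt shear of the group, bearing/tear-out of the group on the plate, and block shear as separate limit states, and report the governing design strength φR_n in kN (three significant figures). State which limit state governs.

136 kN (block shear governs)

Bolt shear: A_b = π·16²/4 = 201.1 mm²; R_n = 469 × 201.1 × 3 × 1 / 1000 = 282.9 kN → 0.75 × 282.9 = 212 kN.
Bearing: edge l_c = 21, r_n = 68.04 kN; interior l_c = 27, r_n = 87.48 kN; R_n = 68.04 + 2·87.48 = 243 kN → 182 kN.
Block shear: A_gv = 720, A_nv = 420, A_nt = 150 mm²; R_n = min(0.6F_uA_nv, 0.6F_yA_gv) + U_bs·F_u·A_nt = 180.9 kN → 136 kN.
Block shear governs: 136 kN.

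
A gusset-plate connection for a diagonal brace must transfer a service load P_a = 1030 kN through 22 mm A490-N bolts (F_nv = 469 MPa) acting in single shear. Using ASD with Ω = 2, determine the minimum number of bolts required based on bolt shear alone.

12 bolts

A_b = π·22²/4 = 380.1 mm².
Per-bolt allowable strength R_n/Ω = 469 × 380.1 × 1 / 1000 / 2 = 89.14 kN.
n ≥ 1030 / 89.14 = 11.55 → use 12 bolts.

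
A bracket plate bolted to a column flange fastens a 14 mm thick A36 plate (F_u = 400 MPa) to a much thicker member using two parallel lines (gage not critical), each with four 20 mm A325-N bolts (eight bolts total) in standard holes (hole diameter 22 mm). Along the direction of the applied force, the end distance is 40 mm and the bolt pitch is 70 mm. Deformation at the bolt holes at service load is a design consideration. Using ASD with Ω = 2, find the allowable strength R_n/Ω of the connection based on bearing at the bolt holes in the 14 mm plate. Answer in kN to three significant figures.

Per bolt r_n = 1.2 l_c t F_u ≤ 2.4 d t F_u; upper limit = 2.4 × 20 × 14 × 400 / 1000 = 268.8 kN.
Edge bolt: l_c = 40 − 22/2 = 29 mm → 1.2 × 29 × 14 × 400 / 1000 = 194.9 → r_n = 194.9 kN.
Interior bolts: l_c = 70 − 22 = 48 mm → 1.2 × 48 × 14 × 400 / 1000 = 322.6 → r_n = 268.8 kN.
R_n = 2 × 194.9 + 6 × 268.8 = 2003 kN.
Allowable strength R_n/Ω = 2003 / 2 = 1000 kN.

1000 kN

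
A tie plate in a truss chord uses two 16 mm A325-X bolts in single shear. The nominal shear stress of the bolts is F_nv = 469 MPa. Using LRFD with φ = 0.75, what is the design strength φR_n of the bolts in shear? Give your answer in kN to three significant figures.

141 kN

A_b = π × 16² / 4 = 201.1 mm².
R_n = F_nv · A_b · n · n_s = 469 × 201.1 × 2 × 1 / 1000 = 188.6 kN.
Design strength φR_n = 0.75 × 188.6 = 141 kN.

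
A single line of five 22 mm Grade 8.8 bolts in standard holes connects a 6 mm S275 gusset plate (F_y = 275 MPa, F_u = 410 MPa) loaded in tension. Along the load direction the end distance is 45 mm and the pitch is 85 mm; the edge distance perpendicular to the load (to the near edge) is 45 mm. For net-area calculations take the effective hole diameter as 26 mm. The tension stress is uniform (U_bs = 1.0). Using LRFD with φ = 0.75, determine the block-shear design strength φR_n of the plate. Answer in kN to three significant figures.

Shear plane L_v = 45 + 4·85 = 385 mm; A_gv = 385 × 6 = 2310 mm².
A_nv = (385 − 4.5·26) × 6 = 1608 mm².
A_nt = (45 − 0.5·26) × 6 = 192 mm².
0.6 F_u A_nv = 395.6 kN; 0.6 F_y A_gv = 381.2 kN → shear yielding governs the shear term.
R_n = 381.2 + 1.0 × 410 × 192 / 1000 = 459.9 kN.
Design strength φR_n = 0.75 × 459.9 = 345 kN.

345 kN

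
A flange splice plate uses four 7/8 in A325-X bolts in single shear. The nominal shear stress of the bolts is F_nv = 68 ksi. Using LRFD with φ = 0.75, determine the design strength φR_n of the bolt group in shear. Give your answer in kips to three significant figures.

123 kips

A_b = π × 0.875² / 4 = 0.6013 in².
R_n = F_nv · A_b · n · n_s = 68 × 0.6013 × 4 × 1 = 163.6 kips.
Design strength φR_n = 0.75 × 163.6 = 123 kips.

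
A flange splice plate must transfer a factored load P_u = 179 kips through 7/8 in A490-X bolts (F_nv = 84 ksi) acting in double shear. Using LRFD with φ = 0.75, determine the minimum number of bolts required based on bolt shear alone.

A_b = π·0.875²/4 = 0.6013 in².
Per-bolt design strength φR_n = 0.75 × 84 × 0.6013 × 2 = 75.77 kips.
n ≥ 179 / 75.77 = 2.363 → use 3 bolts.

3 bolts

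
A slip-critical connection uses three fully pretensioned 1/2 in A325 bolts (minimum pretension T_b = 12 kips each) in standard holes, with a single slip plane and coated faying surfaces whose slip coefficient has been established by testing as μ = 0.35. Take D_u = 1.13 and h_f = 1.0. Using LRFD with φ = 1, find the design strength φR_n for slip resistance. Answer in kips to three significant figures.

14.2 kips

R_n = μ · D_u · h_f · T_b · n_s · n_b = 0.35 × 1.13 × 1.0 × 12 × 1 × 3 = 14.24 kips.
Design strength φR_n = 1 × 14.24 = 14.2 kips.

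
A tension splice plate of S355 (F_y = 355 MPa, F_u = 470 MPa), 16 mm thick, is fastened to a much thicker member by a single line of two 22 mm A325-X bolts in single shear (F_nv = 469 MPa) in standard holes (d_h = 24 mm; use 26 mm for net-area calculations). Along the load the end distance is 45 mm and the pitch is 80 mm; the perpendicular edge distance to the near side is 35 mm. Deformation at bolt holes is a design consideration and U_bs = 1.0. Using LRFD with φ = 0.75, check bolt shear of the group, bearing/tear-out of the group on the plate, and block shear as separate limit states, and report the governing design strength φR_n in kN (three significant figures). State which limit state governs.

Bolt shear: A_b = π·22²/4 = 380.1 mm²; R_n = 469 × 380.1 × 2 × 1 / 1000 = 356.6 kN → 0.75 × 356.6 = 267 kN.
Bearing: edge l_c = 33, r_n = 297.8 kN; interior l_c = 56, r_n = 397.1 kN; R_n = 297.8 + 1·397.1 = 694.8 kN → 521 kN.
Block shear: A_gv = 2000, A_nv = 1376, A_nt = 352 mm²; R_n = min(0.6F_uA_nv, 0.6F_yA_gv) + U_bs·F_u·A_nt = 553.5 kN → 415 kN.
Bolt shear governs: 267 kN.

267 kN (bolt shear governs)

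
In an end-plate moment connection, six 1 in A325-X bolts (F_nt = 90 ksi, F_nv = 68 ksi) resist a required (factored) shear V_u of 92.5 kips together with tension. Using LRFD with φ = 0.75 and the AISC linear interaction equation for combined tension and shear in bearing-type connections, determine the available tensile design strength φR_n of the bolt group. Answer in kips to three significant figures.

A_b = π·1²/4 = 0.7854 in²; f_rv = 92.5 / (6 × 0.7854) = 19.63 ksi.
F'_nt = 1.3 F_nt − (F_nt / φF_nv) f_rv = 1.3·90 − (90/(0.75·68))·19.63 = 82.36 ksi, capped at F_nt → F'_nt = 82.36 ksi.
R_n = F'_nt · A_b · n = 82.36 × 0.7854 × 6 = 388.1 kips.
Design strength φR_n = 0.75 × 388.1 = 291 kips.

291 kips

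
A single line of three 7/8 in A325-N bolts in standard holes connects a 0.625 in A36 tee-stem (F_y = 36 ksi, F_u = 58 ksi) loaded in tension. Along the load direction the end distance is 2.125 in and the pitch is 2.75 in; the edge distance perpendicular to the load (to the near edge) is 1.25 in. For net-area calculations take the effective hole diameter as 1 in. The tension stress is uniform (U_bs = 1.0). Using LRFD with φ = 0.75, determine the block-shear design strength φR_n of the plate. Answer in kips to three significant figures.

Shear plane L_v = 2.125 + 2·2.75 = 7.625 in; A_gv = 7.625 × 0.625 = 4.766 in².
A_nv = (7.625 − 2.5·1) × 0.625 = 3.203 in².
A_nt = (1.25 − 0.5·1) × 0.625 = 0.4688 in².
0.6 F_u A_nv = 111.5 kips; 0.6 F_y A_gv = 102.9 kips → shear yielding governs the shear term.
R_n = 102.9 + 1.0 × 58 × 0.4688 = 130.1 kips.
Design strength φR_n = 0.75 × 130.1 = 97.6 kips.

97.6 kips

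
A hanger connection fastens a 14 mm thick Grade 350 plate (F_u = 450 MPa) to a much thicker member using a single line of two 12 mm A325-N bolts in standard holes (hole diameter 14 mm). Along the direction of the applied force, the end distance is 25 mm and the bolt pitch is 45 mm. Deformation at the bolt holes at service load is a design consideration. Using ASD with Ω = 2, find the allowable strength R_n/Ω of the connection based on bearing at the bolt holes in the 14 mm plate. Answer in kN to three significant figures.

159 kN

Per bolt r_n = 1.2 l_c t F_u ≤ 2.4 d t F_u; upper limit = 2.4 × 12 × 14 × 450 / 1000 = 181.4 kN.
Edge bolt: l_c = 25 − 14/2 = 18 mm → 1.2 × 18 × 14 × 450 / 1000 = 136.1 → r_n = 136.1 kN.
Interior bolts: l_c = 45 − 14 = 31 mm → 1.2 × 31 × 14 × 450 / 1000 = 234.4 → r_n = 181.4 kN.
R_n = 1 × 136.1 + 1 × 181.4 = 317.5 kN.
Allowable strength R_n/Ω = 317.5 / 2 = 159 kN.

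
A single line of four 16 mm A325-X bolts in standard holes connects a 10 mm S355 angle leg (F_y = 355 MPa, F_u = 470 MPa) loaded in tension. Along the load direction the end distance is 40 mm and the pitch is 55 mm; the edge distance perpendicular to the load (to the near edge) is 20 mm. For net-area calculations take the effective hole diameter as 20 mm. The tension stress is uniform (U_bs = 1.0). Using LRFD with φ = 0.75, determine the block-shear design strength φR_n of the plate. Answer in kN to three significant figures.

321 kN

Shear plane L_v = 40 + 3·55 = 205 mm; A_gv = 205 × 10 = 2050 mm².
A_nv = (205 − 3.5·20) × 10 = 1350 mm².
A_nt = (20 − 0.5·20) × 10 = 100 mm².
0.6 F_u A_nv = 380.7 kN; 0.6 F_y A_gv = 436.7 kN → shear rupture governs the shear term.
R_n = 380.7 + 1.0 × 470 × 100 / 1000 = 427.7 kN.
Design strength φR_n = 0.75 × 427.7 = 321 kN.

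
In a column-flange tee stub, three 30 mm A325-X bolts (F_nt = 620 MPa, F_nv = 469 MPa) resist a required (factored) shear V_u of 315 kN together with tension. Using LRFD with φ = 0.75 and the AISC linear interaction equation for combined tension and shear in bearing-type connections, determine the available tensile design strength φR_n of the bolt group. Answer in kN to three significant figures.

865 kN

A_b = π·30²/4 = 706.9 mm²; f_rv = 315 × 1000 / (3 × 706.9) = 148.5 MPa.
F'_nt = 1.3 F_nt − (F_nt / φF_nv) f_rv = 1.3·620 − (620/(0.75·469))·148.5 = 544.2 MPa, capped at F_nt → F'_nt = 544.2 MPa.
R_n = F'_nt · A_b · n = 544.2 × 706.9 × 3 / 1000 = 1154 kN.
Design strength φR_n = 0.75 × 1154 = 865 kN.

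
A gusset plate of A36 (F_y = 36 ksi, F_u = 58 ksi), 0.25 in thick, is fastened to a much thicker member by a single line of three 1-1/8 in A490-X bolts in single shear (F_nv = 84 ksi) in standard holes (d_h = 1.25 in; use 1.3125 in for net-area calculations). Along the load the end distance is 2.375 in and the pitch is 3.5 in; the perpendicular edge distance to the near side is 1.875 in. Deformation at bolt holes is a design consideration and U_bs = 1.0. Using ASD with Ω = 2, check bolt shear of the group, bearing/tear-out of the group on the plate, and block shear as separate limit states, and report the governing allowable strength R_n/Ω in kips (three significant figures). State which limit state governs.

34.1 kips (block shear governs)

Bolt shear: A_b = π·1.125²/4 = 0.994 in²; R_n = 84 × 0.994 × 3 × 1 = 250.5 kips → 250.5 / 2 = 125 kips.
Bearing: edge l_c = 1.75, r_n = 30.45 kips; interior l_c = 2.25, r_n = 39.15 kips; R_n = 30.45 + 2·39.15 = 108.8 kips → 54.4 kips.
Block shear: A_gv = 2.344, A_nv = 1.523, A_nt = 0.3047 in²; R_n = min(0.6F_uA_nv, 0.6F_yA_gv) + U_bs·F_u·A_nt = 68.3 kips → 34.1 kips.
Block shear governs: 34.1 kips.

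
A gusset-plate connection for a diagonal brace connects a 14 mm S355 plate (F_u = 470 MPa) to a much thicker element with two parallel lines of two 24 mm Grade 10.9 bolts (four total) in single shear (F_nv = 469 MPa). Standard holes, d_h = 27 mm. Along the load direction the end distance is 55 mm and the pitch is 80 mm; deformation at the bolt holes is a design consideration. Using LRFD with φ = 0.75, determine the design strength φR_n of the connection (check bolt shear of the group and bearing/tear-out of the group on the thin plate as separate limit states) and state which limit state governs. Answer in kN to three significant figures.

637 kN (bolt shear governs)

Bolt shear: A_b = π·24²/4 = 452.4 mm²; R_n = 469 × 452.4 × 4 × 1 / 1000 = 848.7 kN → 0.75 × 848.7 = 637 kN.
Bearing (1.2 l_c t F_u ≤ 2.4 d t F_u): upper limit = 2.4·24·14·470 / 1000 = 379 kN.
  Edge l_c = 55 − 27/2 = 41.5 → r_n = 327.7 kN; interior l_c = 80 − 27 = 53 → r_n = 379 kN.
  R_n,bearing = 2·327.7 + 2·379 = 1413 kN → 0.75 × 1413 = 1060 kN.
Bolt shear governs: 637 kN.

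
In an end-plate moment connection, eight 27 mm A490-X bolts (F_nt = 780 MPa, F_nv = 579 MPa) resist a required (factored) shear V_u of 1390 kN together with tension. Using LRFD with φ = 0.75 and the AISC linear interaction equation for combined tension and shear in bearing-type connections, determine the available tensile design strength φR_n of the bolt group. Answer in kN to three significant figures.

A_b = π·27²/4 = 572.6 mm²; f_rv = 1390 × 1000 / (8 × 572.6) = 303.5 MPa.
F'_nt = 1.3 F_nt − (F_nt / φF_nv) f_rv = 1.3·780 − (780/(0.75·579))·303.5 = 468.9 MPa, capped at F_nt → F'_nt = 468.9 MPa.
R_n = F'_nt · A_b · n = 468.9 × 572.6 × 8 / 1000 = 2148 kN.
Design strength φR_n = 0.75 × 2148 = 1610 kN.

1610 kN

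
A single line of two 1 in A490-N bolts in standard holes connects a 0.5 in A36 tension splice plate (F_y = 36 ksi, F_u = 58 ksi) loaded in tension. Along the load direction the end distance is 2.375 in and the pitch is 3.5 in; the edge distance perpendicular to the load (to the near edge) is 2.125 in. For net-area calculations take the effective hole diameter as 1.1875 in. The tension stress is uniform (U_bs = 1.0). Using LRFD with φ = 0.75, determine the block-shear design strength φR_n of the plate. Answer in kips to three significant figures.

80.9 kips

Shear plane L_v = 2.375 + 1·3.5 = 5.875 in; A_gv = 5.875 × 0.5 = 2.938 in².
A_nv = (5.875 − 1.5·1.1875) × 0.5 = 2.047 in².
A_nt = (2.125 − 0.5·1.1875) × 0.5 = 0.7656 in².
0.6 F_u A_nv = 71.23 kips; 0.6 F_y A_gv = 63.45 kips → shear yielding governs the shear term.
R_n = 63.45 + 1.0 × 58 × 0.7656 = 107.9 kips.
Design strength φR_n = 0.75 × 107.9 = 80.9 kips.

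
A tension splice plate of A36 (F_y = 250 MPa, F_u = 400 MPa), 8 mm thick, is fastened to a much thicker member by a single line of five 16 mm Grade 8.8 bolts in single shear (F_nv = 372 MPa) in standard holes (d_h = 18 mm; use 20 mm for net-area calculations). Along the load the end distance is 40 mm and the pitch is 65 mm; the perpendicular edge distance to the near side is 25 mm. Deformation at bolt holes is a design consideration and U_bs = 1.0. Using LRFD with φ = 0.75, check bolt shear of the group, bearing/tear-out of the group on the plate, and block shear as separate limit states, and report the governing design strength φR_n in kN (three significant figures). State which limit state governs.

280 kN (bolt shear governs)

Bolt shear: A_b = π·16²/4 = 201.1 mm²; R_n = 372 × 201.1 × 5 × 1 / 1000 = 374 kN → 0.75 × 374 = 280 kN.
Bearing: edge l_c = 31, r_n = 119 kN; interior l_c = 47, r_n = 122.9 kN; R_n = 119 + 4·122.9 = 610.6 kN → 458 kN.
Block shear: A_gv = 2400, A_nv = 1680, A_nt = 120 mm²; R_n = min(0.6F_uA_nv, 0.6F_yA_gv) + U_bs·F_u·A_nt = 408 kN → 306 kN.
Bolt shear governs: 280 kN.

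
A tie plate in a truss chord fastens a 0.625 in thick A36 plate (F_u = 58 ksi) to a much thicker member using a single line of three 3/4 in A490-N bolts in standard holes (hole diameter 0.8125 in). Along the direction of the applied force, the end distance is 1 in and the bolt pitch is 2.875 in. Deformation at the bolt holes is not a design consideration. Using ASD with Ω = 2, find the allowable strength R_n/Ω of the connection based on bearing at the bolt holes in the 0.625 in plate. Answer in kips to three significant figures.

97.7 kips

Per bolt r_n = 1.5 l_c t F_u ≤ 3.0 d t F_u; upper limit = 3.0 × 0.75 × 0.625 × 58 = 81.56 kips.
Edge bolt: l_c = 1 − 0.8125/2 = 0.5938 in → 1.5 × 0.5938 × 0.625 × 58 = 32.29 → r_n = 32.29 kips.
Interior bolts: l_c = 2.875 − 0.8125 = 2.062 in → 1.5 × 2.062 × 0.625 × 58 = 112.1 → r_n = 81.56 kips.
R_n = 1 × 32.29 + 2 × 81.56 = 195.4 kips.
Allowable strength R_n/Ω = 195.4 / 2 = 97.7 kips.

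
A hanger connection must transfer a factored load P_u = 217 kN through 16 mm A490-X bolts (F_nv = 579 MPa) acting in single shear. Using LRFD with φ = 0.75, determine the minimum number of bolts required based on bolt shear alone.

3 bolts

A_b = π·16²/4 = 201.1 mm².
Per-bolt design strength φR_n = 0.75 × 579 × 201.1 × 1 / 1000 = 87.31 kN.
n ≥ 217 / 87.31 = 2.485 → use 3 bolts.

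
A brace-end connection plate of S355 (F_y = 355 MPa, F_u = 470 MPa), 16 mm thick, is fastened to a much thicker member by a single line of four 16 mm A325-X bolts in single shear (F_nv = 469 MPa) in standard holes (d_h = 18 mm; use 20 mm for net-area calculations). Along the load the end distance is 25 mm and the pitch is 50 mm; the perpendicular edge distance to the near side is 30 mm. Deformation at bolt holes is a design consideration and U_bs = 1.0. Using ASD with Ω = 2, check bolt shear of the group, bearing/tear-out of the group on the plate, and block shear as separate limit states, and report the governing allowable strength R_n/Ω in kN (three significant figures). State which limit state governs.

189 kN (bolt shear governs)

Bolt shear: A_b = π·16²/4 = 201.1 mm²; R_n = 469 × 201.1 × 4 × 1 / 1000 = 377.2 kN → 377.2 / 2 = 189 kN.
Bearing: edge l_c = 16, r_n = 144.4 kN; interior l_c = 32, r_n = 288.8 kN; R_n = 144.4 + 3·288.8 = 1011 kN → 505 kN.
Block shear: A_gv = 2800, A_nv = 1680, A_nt = 320 mm²; R_n = min(0.6F_uA_nv, 0.6F_yA_gv) + U_bs·F_u·A_nt = 624.2 kN → 312 kN.
Bolt shear governs: 189 kN.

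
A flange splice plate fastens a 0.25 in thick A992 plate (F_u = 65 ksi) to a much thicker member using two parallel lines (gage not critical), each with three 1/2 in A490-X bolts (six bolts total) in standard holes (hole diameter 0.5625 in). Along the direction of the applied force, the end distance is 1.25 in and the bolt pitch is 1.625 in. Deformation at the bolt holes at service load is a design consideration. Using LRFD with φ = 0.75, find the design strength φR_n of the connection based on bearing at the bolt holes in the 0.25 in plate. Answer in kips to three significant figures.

Per bolt r_n = 1.2 l_c t F_u ≤ 2.4 d t F_u; upper limit = 2.4 × 0.5 × 0.25 × 65 = 19.5 kips.
Edge bolt: l_c = 1.25 − 0.5625/2 = 0.9688 in → 1.2 × 0.9688 × 0.25 × 65 = 18.89 → r_n = 18.89 kips.
Interior bolts: l_c = 1.625 − 0.5625 = 1.062 in → 1.2 × 1.062 × 0.25 × 65 = 20.72 → r_n = 19.5 kips.
R_n = 2 × 18.89 + 4 × 19.5 = 115.8 kips.
Design strength φR_n = 0.75 × 115.8 = 86.8 kips.

86.8 kips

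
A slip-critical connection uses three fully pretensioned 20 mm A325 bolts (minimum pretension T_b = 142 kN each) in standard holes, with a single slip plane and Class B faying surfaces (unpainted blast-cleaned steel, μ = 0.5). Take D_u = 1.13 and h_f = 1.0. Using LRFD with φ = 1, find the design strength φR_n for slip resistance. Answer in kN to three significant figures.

R_n = μ · D_u · h_f · T_b · n_s · n_b = 0.5 × 1.13 × 1.0 × 142 × 1 × 3 = 240.7 kN.
Design strength φR_n = 1 × 240.7 = 241 kN.

241 kN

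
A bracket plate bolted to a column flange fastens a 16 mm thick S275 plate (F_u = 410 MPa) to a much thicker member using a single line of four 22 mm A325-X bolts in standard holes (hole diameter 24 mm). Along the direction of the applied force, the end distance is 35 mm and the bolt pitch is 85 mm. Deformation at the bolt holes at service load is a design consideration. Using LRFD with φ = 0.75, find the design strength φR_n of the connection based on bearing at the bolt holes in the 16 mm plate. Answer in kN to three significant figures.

Per bolt r_n = 1.2 l_c t F_u ≤ 2.4 d t F_u; upper limit = 2.4 × 22 × 16 × 410 / 1000 = 346.4 kN.
Edge bolt: l_c = 35 − 24/2 = 23 mm → 1.2 × 23 × 16 × 410 / 1000 = 181.1 → r_n = 181.1 kN.
Interior bolts: l_c = 85 − 24 = 61 mm → 1.2 × 61 × 16 × 410 / 1000 = 480.2 → r_n = 346.4 kN.
R_n = 1 × 181.1 + 3 × 346.4 = 1220 kN.
Design strength φR_n = 0.75 × 1220 = 915 kN.

915 kN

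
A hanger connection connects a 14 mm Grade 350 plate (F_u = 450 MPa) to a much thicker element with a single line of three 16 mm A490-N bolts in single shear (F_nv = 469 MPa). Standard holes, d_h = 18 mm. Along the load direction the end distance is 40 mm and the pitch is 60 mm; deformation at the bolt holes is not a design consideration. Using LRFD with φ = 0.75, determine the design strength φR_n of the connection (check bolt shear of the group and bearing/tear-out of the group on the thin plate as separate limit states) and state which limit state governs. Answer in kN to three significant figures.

212 kN (bolt shear governs)

Bolt shear: A_b = π·16²/4 = 201.1 mm²; R_n = 469 × 201.1 × 3 × 1 / 1000 = 282.9 kN → 0.75 × 282.9 = 212 kN.
Bearing (1.5 l_c t F_u ≤ 3.0 d t F_u): upper limit = 3.0·16·14·450 / 1000 = 302.4 kN.
  Edge l_c = 40 − 18/2 = 31 → r_n = 292.9 kN; interior l_c = 60 − 18 = 42 → r_n = 302.4 kN.
  R_n,bearing = 1·292.9 + 2·302.4 = 897.8 kN → 0.75 × 897.8 = 673 kN.
Bolt shear governs: 212 kN.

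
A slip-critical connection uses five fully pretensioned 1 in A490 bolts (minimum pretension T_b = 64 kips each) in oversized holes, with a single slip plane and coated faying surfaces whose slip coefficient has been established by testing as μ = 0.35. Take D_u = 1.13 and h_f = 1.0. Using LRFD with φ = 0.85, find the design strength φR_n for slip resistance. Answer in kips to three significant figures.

R_n = μ · D_u · h_f · T_b · n_s · n_b = 0.35 × 1.13 × 1.0 × 64 × 1 × 5 = 126.6 kips.
Design strength φR_n = 0.85 × 126.6 = 108 kips.

108 kips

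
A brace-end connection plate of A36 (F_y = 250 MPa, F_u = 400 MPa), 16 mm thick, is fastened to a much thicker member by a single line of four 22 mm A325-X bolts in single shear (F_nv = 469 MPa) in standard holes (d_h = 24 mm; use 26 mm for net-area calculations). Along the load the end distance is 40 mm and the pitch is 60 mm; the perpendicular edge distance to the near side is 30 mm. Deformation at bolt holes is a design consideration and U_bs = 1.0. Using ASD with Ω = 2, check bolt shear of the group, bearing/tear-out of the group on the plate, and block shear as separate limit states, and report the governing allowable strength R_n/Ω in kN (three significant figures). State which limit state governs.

Bolt shear: A_b = π·22²/4 = 380.1 mm²; R_n = 469 × 380.1 × 4 × 1 / 1000 = 713.1 kN → 713.1 / 2 = 357 kN.
Bearing: edge l_c = 28, r_n = 215 kN; interior l_c = 36, r_n = 276.5 kN; R_n = 215 + 3·276.5 = 1044 kN → 522 kN.
Block shear: A_gv = 3520, A_nv = 2064, A_nt = 272 mm²; R_n = min(0.6F_uA_nv, 0.6F_yA_gv) + U_bs·F_u·A_nt = 604.2 kN → 302 kN.
Block shear governs: 302 kN.

302 kN (block shear governs)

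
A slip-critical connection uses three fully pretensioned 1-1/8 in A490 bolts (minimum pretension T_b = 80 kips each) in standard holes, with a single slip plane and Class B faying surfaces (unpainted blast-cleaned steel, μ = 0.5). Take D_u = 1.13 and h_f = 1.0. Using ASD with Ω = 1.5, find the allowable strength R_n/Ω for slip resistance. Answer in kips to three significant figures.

R_n = μ · D_u · h_f · T_b · n_s · n_b = 0.5 × 1.13 × 1.0 × 80 × 1 × 3 = 135.6 kips.
Allowable strength R_n/Ω = 135.6 / 1.5 = 90.4 kips.

90.4 kips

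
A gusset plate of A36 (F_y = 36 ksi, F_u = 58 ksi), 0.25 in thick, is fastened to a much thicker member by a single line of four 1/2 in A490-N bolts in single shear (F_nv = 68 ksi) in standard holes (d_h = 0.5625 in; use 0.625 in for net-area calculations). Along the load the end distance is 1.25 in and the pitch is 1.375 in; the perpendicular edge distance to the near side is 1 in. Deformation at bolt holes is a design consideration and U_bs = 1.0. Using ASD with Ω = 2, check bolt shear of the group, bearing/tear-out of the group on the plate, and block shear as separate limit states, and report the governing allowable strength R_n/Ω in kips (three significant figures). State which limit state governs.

18.9 kips (block shear governs)

Bolt shear: A_b = π·0.5²/4 = 0.1963 in²; R_n = 68 × 0.1963 × 4 × 1 = 53.41 kips → 53.41 / 2 = 26.7 kips.
Bearing: edge l_c = 0.9688, r_n = 16.86 kips; interior l_c = 0.8125, r_n = 14.14 kips; R_n = 16.86 + 3·14.14 = 59.27 kips → 29.6 kips.
Block shear: A_gv = 1.344, A_nv = 0.7969, A_nt = 0.1719 in²; R_n = min(0.6F_uA_nv, 0.6F_yA_gv) + U_bs·F_u·A_nt = 37.7 kips → 18.9 kips.
Block shear governs: 18.9 kips.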